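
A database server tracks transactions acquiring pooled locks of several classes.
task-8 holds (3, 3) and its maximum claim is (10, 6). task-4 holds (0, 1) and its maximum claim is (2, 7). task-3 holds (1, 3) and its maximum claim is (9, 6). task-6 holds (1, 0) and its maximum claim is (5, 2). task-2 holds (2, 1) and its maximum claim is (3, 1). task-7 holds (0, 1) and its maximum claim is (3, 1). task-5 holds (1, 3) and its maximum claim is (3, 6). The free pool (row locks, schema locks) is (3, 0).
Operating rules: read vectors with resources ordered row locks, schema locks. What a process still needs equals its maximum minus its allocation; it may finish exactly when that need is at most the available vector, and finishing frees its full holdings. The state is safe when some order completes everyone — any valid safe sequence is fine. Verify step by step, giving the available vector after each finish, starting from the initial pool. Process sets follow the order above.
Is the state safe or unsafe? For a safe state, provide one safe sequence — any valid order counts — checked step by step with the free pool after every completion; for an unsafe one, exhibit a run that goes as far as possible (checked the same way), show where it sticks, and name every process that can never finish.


UNSAFE.
Key observation: once task-2, task-7, task-6 finish, the pool peaks at (6, 2) — and every remaining process still needs more schema locks than that.
The run task-2, task-7, task-6 cannot be extended any further. Step-by-step check:
  pool = (3, 0)
  task-2: need (1, 0) fits (3, 0); releases (2, 1), pool now (5, 1)
  task-7: need (3, 0) fits (5, 1); releases (0, 1), pool now (5, 2)
  task-6: need (4, 2) fits (5, 2); releases (1, 0), pool now (6, 2)
  task-8 still needs (7, 3) but only (6, 2) is free — short on row locks and schema locks
  task-4 still needs (2, 6) but only (6, 2) is free — short on schema locks
  task-3 still needs (8, 3) but only (6, 2) is free — short on row locks and schema locks
  task-5 still needs (2, 3) but only (6, 2) is free — short on schema locks
Processes that can never finish: task-8, task-4, task-3 and task-5.


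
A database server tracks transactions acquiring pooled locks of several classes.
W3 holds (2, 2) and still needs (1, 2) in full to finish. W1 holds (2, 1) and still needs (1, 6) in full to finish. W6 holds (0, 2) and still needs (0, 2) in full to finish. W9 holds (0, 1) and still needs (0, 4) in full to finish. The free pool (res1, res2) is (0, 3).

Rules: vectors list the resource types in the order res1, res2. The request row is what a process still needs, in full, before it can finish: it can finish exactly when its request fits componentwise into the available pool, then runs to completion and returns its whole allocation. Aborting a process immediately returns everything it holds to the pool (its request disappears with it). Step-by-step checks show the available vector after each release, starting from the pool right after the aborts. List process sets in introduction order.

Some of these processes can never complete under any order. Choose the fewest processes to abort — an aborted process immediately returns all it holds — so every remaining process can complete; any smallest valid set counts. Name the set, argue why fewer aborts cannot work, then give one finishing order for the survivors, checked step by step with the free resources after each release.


Minimum abort set: W3.
Key observation: the deadlocked W1 becomes finishable only because W3 released (2, 2); it completes at step 2 below.
Why nothing smaller works: aborting no one leaves the state deadlocked as given.
Survivors finish in the order: W6, W1, W9. Step-by-step check (pool after the aborts first):
  pool = (2, 5)
  W6: need (0, 2) fits (2, 5); releases (0, 2), pool now (2, 7)
  W1: need (1, 6) fits (2, 7); releases (2, 1), pool now (4, 8)
  W9: need (0, 4) fits (4, 8); releases (0, 1), pool now (4, 9)


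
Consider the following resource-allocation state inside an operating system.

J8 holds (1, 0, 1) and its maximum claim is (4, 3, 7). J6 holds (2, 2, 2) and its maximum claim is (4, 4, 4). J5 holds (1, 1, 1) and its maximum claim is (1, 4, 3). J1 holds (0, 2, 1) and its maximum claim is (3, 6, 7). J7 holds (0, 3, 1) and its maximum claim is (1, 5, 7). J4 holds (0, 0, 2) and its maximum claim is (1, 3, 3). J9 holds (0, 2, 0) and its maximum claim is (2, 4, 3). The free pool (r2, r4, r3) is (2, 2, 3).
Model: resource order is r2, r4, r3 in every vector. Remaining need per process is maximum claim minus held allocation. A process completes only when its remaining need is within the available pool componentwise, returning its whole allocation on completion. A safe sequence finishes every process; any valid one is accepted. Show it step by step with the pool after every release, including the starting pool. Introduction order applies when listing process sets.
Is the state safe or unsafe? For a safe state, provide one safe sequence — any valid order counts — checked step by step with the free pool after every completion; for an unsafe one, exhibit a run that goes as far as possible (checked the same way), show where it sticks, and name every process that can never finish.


SAFE, for example via the order J6, J5, J7, J9, J1, J8, J4.
Key observation: reading the order forward, J6 is the first process whose need (2, 2, 2) meets the free pool (2, 2, 3) exactly on a resource it requests.
Walking it through:
  pool = (2, 2, 3)
  J6: need (2, 2, 2) fits (2, 2, 3); releases (2, 2, 2), pool now (4, 4, 5)
  J5: need (0, 3, 2) fits (4, 4, 5); releases (1, 1, 1), pool now (5, 5, 6)
  J7: need (1, 2, 6) fits (5, 5, 6); releases (0, 3, 1), pool now (5, 8, 7)
  J9: need (2, 2, 3) fits (5, 8, 7); releases (0, 2, 0), pool now (5, 10, 7)
  J1: need (3, 4, 6) fits (5, 10, 7); releases (0, 2, 1), pool now (5, 12, 8)
  J8: need (3, 3, 6) fits (5, 12, 8); releases (1, 0, 1), pool now (6, 12, 9)
  J4: need (1, 3, 1) fits (6, 12, 9); releases (0, 0, 2), pool now (6, 12, 11)


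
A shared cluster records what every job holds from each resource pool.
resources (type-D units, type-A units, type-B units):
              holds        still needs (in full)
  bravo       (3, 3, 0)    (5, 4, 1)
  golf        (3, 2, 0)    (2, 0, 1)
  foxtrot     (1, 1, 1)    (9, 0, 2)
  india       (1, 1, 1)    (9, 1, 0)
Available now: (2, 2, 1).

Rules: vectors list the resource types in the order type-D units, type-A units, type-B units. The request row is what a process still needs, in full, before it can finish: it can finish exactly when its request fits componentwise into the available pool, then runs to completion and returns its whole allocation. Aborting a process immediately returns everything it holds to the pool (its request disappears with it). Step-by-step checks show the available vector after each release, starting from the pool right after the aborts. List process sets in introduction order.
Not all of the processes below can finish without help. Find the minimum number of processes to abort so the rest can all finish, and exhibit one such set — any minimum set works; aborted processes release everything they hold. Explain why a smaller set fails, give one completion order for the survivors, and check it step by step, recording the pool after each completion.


Abort india.
Key observation: aborting india returns (1, 1, 1), and foxtrot — hopeless before — runs at step 3 with the returned capacity in the pool.
Minimality: the empty abort set fails — the state is deadlocked as it stands.
The survivors complete as golf, bravo, foxtrot. Check, step by step (starting from the post-abort pool):
  pool = (3, 3, 2)
  run golf (needs (2, 0, 1), free (3, 3, 2)); after release of (3, 2, 0) the pool is (6, 5, 2)
  run bravo (needs (5, 4, 1), free (6, 5, 2)); after release of (3, 3, 0) the pool is (9, 8, 2)
  run foxtrot (needs (9, 0, 2), free (9, 8, 2)); after release of (1, 1, 1) the pool is (10, 9, 3)


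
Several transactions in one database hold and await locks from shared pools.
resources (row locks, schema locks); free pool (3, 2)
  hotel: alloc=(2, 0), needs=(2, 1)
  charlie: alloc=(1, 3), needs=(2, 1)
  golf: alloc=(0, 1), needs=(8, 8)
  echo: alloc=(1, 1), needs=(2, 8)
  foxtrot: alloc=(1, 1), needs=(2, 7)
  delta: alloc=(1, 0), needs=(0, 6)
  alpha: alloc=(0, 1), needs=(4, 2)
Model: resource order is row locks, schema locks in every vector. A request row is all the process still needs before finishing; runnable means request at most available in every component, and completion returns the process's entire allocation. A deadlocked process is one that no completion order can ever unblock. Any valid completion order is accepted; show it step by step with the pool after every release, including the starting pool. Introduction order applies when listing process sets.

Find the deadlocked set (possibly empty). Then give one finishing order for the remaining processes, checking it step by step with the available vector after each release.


The deadlocked set is golf, echo and foxtrot.
Key observation: charlie, hotel, alpha, delta can finish, but then (7, 6) is all there is, and the blocked group's schema locks demands exceed it.
One completion order for the rest: charlie, hotel, alpha, delta. Check, step by step:
  pool = (3, 2)
  charlie: need (2, 1) fits (3, 2); releases (1, 3), pool now (4, 5)
  hotel: need (2, 1) fits (4, 5); releases (2, 0), pool now (6, 5)
  alpha: need (4, 2) fits (6, 5); releases (0, 1), pool now (6, 6)
  delta: need (0, 6) fits (6, 6); releases (1, 0), pool now (7, 6)
The stuck group stays short no matter what:
  golf cannot run: need (8, 8) vs free (7, 6) (insufficient row locks and schema locks)
  echo cannot run: need (2, 8) vs free (7, 6) (insufficient schema locks)
  foxtrot cannot run: need (2, 7) vs free (7, 6) (insufficient schema locks)


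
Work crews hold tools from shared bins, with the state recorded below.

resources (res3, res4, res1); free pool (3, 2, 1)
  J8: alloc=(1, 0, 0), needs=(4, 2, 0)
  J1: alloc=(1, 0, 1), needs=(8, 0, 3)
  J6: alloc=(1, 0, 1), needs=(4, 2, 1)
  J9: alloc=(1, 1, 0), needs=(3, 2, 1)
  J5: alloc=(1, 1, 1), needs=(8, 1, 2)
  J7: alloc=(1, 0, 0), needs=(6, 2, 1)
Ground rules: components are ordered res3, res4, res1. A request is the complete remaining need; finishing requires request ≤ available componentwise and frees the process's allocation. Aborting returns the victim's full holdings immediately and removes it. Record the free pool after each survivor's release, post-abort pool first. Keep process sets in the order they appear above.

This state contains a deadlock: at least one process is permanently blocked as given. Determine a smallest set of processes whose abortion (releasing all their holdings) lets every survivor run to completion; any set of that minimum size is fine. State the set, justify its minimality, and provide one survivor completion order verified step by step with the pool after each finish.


Abort J1.
Key observation: no ordering could ever have run J5 before the abort of J1; with (1, 0, 1) back in the pool it fits at step 5.
Why nothing smaller works: aborting no one leaves the state deadlocked as given.
The survivors complete as J6, J8, J7, J9, J5. Step-by-step check (starting from the post-abort pool):
  pool = (4, 2, 2)
  J6: need (4, 2, 1) fits (4, 2, 2); releases (1, 0, 1), pool now (5, 2, 3)
  J8: need (4, 2, 0) fits (5, 2, 3); releases (1, 0, 0), pool now (6, 2, 3)
  J7: need (6, 2, 1) fits (6, 2, 3); releases (1, 0, 0), pool now (7, 2, 3)
  J9: need (3, 2, 1) fits (7, 2, 3); releases (1, 1, 0), pool now (8, 3, 3)
  J5: need (8, 1, 2) fits (8, 3, 3); releases (1, 1, 1), pool now (9, 4, 4)


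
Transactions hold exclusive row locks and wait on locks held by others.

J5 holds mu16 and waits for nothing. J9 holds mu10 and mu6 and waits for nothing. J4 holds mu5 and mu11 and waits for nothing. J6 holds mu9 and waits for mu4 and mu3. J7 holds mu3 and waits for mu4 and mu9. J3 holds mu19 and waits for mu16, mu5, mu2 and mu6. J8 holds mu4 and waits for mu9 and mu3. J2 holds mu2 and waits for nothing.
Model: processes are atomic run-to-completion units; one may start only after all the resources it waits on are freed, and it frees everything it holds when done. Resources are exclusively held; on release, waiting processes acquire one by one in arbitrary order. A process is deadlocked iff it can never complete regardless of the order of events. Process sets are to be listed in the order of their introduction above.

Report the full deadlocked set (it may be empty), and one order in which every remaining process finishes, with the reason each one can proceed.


Deadlocked: J6, J7 and J8.
Key observation: the loop J6 -> J7 -> J6 blocks itself forever; J8 is caught in further circular waits.
A valid finishing order for the others: J5, J9, J2, J4, J3.
Walking it through:
  J5 waits on nothing -> runs at once and releases mu16
  J9 waits on nothing -> runs at once and releases mu10 and mu6
  J2 waits on nothing -> runs at once and releases mu2
  J4 waits on nothing -> runs at once and releases mu5 and mu11
  J3: everything it awaited (mu16, mu5, mu2 and mu6) is free; runs, freeing mu19


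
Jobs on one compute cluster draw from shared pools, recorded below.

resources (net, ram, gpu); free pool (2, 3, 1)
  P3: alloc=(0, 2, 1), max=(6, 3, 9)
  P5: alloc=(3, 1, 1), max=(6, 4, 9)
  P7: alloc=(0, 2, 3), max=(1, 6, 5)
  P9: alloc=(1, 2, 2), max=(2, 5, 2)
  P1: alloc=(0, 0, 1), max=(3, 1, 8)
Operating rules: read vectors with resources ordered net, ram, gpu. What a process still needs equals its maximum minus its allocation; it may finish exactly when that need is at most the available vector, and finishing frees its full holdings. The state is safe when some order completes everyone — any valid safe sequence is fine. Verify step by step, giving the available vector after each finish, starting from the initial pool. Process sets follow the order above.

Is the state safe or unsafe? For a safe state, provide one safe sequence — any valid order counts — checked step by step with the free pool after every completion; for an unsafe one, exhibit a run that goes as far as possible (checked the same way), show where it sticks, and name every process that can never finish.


UNSAFE — no complete ordering exists.
Key observation: even finishing P9, P7 leaves just (3, 7, 6) free — too little gpu for any of the remaining processes.
A maximal execution: P9, P7 — then nothing else fits. Step-by-step check:
  pool = (2, 3, 1)
  P9 needs (1, 3, 0) <= (2, 3, 1) -> finishes; pool += (1, 2, 2) = (3, 5, 3)
  P7 needs (1, 4, 2) <= (3, 5, 3) -> finishes; pool += (0, 2, 3) = (3, 7, 6)
  P3 still needs (6, 1, 8) but only (3, 7, 6) is free — short on net and gpu
  P5 still needs (3, 3, 8) but only (3, 7, 6) is free — short on gpu
  P1 still needs (3, 1, 7) but only (3, 7, 6) is free — short on gpu
Permanently blocked: P3, P5 and P1.


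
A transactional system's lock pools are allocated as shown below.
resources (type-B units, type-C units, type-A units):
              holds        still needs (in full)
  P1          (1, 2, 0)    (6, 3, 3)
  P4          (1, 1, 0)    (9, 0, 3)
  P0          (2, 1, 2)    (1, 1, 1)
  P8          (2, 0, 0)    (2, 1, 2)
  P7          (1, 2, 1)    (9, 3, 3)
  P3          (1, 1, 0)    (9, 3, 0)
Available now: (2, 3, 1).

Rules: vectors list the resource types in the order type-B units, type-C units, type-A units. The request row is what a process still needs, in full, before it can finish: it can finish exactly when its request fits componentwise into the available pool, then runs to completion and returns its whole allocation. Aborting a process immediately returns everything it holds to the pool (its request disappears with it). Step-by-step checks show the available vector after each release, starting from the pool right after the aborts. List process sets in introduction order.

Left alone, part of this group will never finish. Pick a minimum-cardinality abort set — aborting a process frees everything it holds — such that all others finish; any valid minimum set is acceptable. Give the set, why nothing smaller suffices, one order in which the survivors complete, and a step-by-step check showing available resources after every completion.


Minimum abort set: P4 and P3.
Key observation: P7 was stuck for good until P4 and P3 gave back (2, 2, 0); in the order shown it finishes at step 4.
No one abort is enough; case by case: P1 alone leaves P4 blocked (short on type-B units); P4 alone leaves P7 blocked (short on type-B units); P0 alone leaves P4 blocked (short on type-B units); P8 alone leaves P4 blocked (short on type-B units); P7 alone leaves P4 blocked (short on type-B units); P3 alone leaves P4 blocked (short on type-B units).
The survivors complete as P0, P8, P1, P7. Step-by-step check (starting from the post-abort pool):
  pool = (4, 5, 1)
  P0: need (1, 1, 1) fits (4, 5, 1); releases (2, 1, 2), pool now (6, 6, 3)
  P8: need (2, 1, 2) fits (6, 6, 3); releases (2, 0, 0), pool now (8, 6, 3)
  P1: need (6, 3, 3) fits (8, 6, 3); releases (1, 2, 0), pool now (9, 8, 3)
  P7: need (9, 3, 3) fits (9, 8, 3); releases (1, 2, 1), pool now (10, 10, 4)


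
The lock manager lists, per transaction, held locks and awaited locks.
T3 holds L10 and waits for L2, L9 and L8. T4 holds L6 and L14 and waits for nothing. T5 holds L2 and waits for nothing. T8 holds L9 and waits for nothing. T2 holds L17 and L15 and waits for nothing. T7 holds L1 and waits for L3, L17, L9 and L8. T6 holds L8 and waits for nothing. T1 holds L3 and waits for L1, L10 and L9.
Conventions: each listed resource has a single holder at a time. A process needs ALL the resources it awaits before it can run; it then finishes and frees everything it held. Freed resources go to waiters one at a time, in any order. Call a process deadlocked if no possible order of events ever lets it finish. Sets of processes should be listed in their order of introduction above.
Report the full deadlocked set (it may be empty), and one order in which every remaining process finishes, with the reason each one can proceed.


The deadlocked set is T7 and T1.
Key observation: T7 -> T1 -> T7 is a circular wait — nothing in it can go first; no other process is dragged down with it.
A valid finishing order for the others: T4, T2, T6, T8, T5, T3.
Verifying each step:
  T4 waits on nothing -> runs at once and releases L6 and L14
  T2 waits on nothing -> runs at once and releases L17 and L15
  T6 waits on nothing -> runs at once and releases L8
  T8 waits on nothing -> runs at once and releases L9
  T5 waits on nothing -> runs at once and releases L2
  T3 waits on L2, L9 and L8 — all released -> runs and releases L10


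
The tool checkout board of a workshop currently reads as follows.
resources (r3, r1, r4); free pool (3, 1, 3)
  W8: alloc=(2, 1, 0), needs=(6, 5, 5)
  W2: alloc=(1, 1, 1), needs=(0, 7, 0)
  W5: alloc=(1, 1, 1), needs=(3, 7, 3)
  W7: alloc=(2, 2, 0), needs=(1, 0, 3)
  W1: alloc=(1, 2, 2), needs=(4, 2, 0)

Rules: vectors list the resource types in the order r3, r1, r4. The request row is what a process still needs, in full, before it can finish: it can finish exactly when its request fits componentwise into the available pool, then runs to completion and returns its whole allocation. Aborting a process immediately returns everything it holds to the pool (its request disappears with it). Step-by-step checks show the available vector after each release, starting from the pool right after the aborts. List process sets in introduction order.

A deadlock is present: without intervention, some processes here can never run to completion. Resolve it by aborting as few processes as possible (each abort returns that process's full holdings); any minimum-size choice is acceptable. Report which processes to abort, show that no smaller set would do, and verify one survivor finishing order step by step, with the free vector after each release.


Minimum abort set: W5.
Key observation: aborting W5 returns (1, 1, 1), and W2 — hopeless before — runs at step 4 with the returned capacity in the pool.
Minimality: the empty abort set fails — the state is deadlocked as it stands.
Survivors finish in the order: W1, W7, W8, W2. Step-by-step check (pool after the aborts first):
  pool = (4, 2, 4)
  run W1 (needs (4, 2, 0), free (4, 2, 4)); after release of (1, 2, 2) the pool is (5, 4, 6)
  run W7 (needs (1, 0, 3), free (5, 4, 6)); after release of (2, 2, 0) the pool is (7, 6, 6)
  run W8 (needs (6, 5, 5), free (7, 6, 6)); after release of (2, 1, 0) the pool is (9, 7, 6)
  run W2 (needs (0, 7, 0), free (9, 7, 6)); after release of (1, 1, 1) the pool is (10, 8, 7)


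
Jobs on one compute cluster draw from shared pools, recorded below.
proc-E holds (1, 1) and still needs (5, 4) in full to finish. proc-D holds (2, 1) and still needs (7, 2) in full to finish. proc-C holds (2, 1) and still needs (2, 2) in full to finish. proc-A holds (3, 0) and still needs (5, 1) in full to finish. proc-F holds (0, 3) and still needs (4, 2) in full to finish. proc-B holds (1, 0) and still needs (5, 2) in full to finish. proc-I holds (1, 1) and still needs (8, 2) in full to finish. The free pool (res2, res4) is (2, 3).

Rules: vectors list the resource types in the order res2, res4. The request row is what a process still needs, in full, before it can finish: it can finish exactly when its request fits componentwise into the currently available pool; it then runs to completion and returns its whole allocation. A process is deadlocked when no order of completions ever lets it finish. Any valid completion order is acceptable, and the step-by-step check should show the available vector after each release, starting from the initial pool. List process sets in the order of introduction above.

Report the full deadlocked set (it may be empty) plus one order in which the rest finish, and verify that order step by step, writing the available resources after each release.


Deadlocked set: proc-E, proc-D, proc-A, proc-B and proc-I.
Key observation: once proc-C, proc-F finish, the pool peaks at (4, 7) — and every remaining process still needs more res2 than that.
The rest can finish in the order proc-C, proc-F. Verifying each step:
  pool = (2, 3)
  proc-C: need (2, 2) fits (2, 3); releases (2, 1), pool now (4, 4)
  proc-F: need (4, 2) fits (4, 4); releases (0, 3), pool now (4, 7)
None of the blocked processes ever fits:
  proc-E still needs (5, 4) but only (4, 7) is free — short on res2
  proc-D still needs (7, 2) but only (4, 7) is free — short on res2
  proc-A still needs (5, 1) but only (4, 7) is free — short on res2
  proc-B still needs (5, 2) but only (4, 7) is free — short on res2
  proc-I still needs (8, 2) but only (4, 7) is free — short on res2


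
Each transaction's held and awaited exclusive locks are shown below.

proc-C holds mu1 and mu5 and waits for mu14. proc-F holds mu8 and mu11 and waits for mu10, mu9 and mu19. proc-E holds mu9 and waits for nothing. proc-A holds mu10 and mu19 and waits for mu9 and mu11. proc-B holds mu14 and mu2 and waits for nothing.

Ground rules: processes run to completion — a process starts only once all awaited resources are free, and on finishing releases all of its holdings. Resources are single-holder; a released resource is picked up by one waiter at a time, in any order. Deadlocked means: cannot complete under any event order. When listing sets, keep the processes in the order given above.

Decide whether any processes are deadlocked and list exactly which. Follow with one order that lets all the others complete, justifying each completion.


Deadlocked: proc-F and proc-A.
Key observation: nobody on the ring proc-F -> proc-A -> proc-F can start until another member finishes, which never happens; no other process is dragged down with it.
The rest can finish in the order proc-B, proc-C, proc-E.
Step-by-step check:
  proc-B: no waits; runs immediately, freeing mu14 and mu2
  proc-C waits on mu14 — all released -> runs and releases mu1 and mu5
  proc-E: no waits; runs immediately, freeing mu9


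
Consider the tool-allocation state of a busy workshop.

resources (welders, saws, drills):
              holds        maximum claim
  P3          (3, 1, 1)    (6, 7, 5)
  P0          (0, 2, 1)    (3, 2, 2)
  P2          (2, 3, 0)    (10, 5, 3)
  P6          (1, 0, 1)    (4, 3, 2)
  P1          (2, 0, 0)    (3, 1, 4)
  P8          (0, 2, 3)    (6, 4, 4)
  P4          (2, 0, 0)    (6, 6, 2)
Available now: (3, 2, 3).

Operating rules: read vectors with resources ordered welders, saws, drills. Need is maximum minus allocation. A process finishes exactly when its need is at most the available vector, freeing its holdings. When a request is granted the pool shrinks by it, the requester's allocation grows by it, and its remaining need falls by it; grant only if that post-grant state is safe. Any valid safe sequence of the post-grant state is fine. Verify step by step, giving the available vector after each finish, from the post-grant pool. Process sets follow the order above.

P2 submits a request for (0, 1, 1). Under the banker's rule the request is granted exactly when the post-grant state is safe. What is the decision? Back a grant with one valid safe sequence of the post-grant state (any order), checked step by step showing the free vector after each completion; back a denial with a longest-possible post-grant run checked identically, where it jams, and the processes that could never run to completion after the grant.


DENY: after the grant no complete ordering would exist.
Key observation: after P0, P6, P1, P8 the pool peaks at (6, 5, 7), and each blocked process is short somewhere: P3 on saws; P2 on welders; P4 on saws.
On the post-grant state, P0, P6, P1, P8 is a maximal run — nothing extends it. Walking it through:
  pool = (3, 1, 2)
  P0: need (3, 0, 1) fits (3, 1, 2); releases (0, 2, 1), pool now (3, 3, 3)
  P6: need (3, 3, 1) fits (3, 3, 3); releases (1, 0, 1), pool now (4, 3, 4)
  P1: need (1, 1, 4) fits (4, 3, 4); releases (2, 0, 0), pool now (6, 3, 4)
  P8: need (6, 2, 1) fits (6, 3, 4); releases (0, 2, 3), pool now (6, 5, 7)
  P3 cannot run: need (3, 6, 4) vs free (6, 5, 7) (insufficient saws)
  P2 cannot run: need (8, 1, 2) vs free (6, 5, 7) (insufficient welders)
  P4 cannot run: need (4, 6, 2) vs free (6, 5, 7) (insufficient saws)
Had the request been granted, P3, P2 and P4 could never finish.


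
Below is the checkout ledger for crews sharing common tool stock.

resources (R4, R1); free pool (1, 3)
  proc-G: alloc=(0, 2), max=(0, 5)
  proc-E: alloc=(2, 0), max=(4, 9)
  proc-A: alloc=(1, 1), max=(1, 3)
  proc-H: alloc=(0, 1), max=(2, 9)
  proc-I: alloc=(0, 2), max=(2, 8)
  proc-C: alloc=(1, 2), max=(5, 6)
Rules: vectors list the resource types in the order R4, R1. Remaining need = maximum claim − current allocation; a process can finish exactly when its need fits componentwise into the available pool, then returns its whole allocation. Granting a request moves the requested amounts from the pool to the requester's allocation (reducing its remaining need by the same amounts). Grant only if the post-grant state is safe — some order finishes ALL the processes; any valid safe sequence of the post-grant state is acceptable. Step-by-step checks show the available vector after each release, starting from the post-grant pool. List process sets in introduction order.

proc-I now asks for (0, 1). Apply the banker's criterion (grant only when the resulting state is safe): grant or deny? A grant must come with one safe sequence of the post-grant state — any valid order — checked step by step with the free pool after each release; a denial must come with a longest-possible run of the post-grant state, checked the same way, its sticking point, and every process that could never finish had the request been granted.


GRANT: granting preserves safety; a valid post-grant sequence is proc-A, proc-G, proc-I, proc-H, proc-E, proc-C.
Key observation: granting shrinks the pool to (1, 2), yet proc-A still fits and the chain goes through.
Step-by-step check of the post-grant state:
  pool = (1, 2)
  proc-A needs (0, 2) <= (1, 2) -> finishes; pool += (1, 1) = (2, 3)
  proc-G needs (0, 3) <= (2, 3) -> finishes; pool += (0, 2) = (2, 5)
  proc-I needs (2, 5) <= (2, 5) -> finishes; pool += (0, 3) = (2, 8)
  proc-H needs (2, 8) <= (2, 8) -> finishes; pool += (0, 1) = (2, 9)
  proc-E needs (2, 9) <= (2, 9) -> finishes; pool += (2, 0) = (4, 9)
  proc-C needs (4, 4) <= (4, 9) -> finishes; pool += (1, 2) = (5, 11)


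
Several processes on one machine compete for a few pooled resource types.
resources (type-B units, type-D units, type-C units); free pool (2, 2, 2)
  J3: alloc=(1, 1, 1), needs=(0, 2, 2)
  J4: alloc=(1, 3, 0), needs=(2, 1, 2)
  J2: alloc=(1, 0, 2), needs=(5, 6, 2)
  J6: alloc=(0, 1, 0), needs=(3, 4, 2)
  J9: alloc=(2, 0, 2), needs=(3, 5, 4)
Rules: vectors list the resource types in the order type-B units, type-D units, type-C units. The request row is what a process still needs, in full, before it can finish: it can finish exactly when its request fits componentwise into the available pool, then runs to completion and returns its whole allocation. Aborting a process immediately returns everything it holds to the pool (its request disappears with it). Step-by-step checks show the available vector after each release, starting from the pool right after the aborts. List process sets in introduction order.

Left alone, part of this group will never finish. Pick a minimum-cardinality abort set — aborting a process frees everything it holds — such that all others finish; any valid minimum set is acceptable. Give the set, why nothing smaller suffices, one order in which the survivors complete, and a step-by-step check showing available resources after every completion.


Abort J9.
Key observation: aborting J9 returns (2, 0, 2), and J2 — hopeless before — runs at step 4 with the returned capacity in the pool.
Why nothing smaller works: aborting no one leaves the state deadlocked as given.
One survivor order: J3, J4, J6, J2. Walking it through (post-abort pool first):
  pool = (4, 2, 4)
  run J3 (needs (0, 2, 2), free (4, 2, 4)); after release of (1, 1, 1) the pool is (5, 3, 5)
  run J4 (needs (2, 1, 2), free (5, 3, 5)); after release of (1, 3, 0) the pool is (6, 6, 5)
  run J6 (needs (3, 4, 2), free (6, 6, 5)); after release of (0, 1, 0) the pool is (6, 7, 5)
  run J2 (needs (5, 6, 2), free (6, 7, 5)); after release of (1, 0, 2) the pool is (7, 7, 7)


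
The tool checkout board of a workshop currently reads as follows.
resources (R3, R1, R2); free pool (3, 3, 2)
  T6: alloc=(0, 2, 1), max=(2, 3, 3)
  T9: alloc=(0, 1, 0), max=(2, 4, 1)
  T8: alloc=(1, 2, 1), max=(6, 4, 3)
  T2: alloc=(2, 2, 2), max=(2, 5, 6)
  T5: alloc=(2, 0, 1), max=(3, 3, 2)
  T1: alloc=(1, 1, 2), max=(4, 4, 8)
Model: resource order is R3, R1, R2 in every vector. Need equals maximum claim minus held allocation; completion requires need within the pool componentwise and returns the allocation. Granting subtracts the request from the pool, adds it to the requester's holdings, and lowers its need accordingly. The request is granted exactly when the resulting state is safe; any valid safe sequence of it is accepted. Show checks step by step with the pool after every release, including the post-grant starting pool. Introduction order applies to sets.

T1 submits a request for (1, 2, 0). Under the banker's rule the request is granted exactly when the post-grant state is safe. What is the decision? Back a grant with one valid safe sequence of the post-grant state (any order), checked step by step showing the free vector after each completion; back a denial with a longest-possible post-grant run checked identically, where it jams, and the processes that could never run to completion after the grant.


GRANT: granting preserves safety; a valid post-grant sequence is T6, T5, T9, T2, T8, T1.
Key observation: the transfer keeps a workable pool ((2, 1, 2)); T6 starts the safe sequence.
Check on the post-grant state, step by step:
  pool = (2, 1, 2)
  T6 needs (2, 1, 2) <= (2, 1, 2) -> finishes; pool += (0, 2, 1) = (2, 3, 3)
  T5 needs (1, 3, 1) <= (2, 3, 3) -> finishes; pool += (2, 0, 1) = (4, 3, 4)
  T9 needs (2, 3, 1) <= (4, 3, 4) -> finishes; pool += (0, 1, 0) = (4, 4, 4)
  T2 needs (0, 3, 4) <= (4, 4, 4) -> finishes; pool += (2, 2, 2) = (6, 6, 6)
  T8 needs (5, 2, 2) <= (6, 6, 6) -> finishes; pool += (1, 2, 1) = (7, 8, 7)
  T1 needs (2, 1, 6) <= (7, 8, 7) -> finishes; pool += (2, 3, 2) = (9, 11, 9)


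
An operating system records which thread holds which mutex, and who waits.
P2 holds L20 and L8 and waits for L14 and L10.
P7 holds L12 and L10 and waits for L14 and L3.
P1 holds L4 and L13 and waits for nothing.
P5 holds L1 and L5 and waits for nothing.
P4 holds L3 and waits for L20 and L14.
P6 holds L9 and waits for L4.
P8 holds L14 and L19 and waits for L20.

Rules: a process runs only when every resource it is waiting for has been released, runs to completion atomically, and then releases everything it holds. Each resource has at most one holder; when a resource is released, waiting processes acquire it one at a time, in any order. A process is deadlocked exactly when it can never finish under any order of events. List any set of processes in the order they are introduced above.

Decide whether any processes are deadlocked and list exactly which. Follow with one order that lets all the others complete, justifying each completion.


Deadlocked set: P2, P7, P4 and P8.
Key observation: along P2 -> P7 -> P4 -> P2, each member waits on what the next one holds — a deadlock; P8 is caught in further circular waits.
One completion order for the rest: P5, P1, P6.
Check, step by step:
  P5 waits on nothing -> runs at once and releases L1 and L5
  P1 waits on nothing -> runs at once and releases L4 and L13
  run P6 (all its waits — L4 — are resolved); releases L9


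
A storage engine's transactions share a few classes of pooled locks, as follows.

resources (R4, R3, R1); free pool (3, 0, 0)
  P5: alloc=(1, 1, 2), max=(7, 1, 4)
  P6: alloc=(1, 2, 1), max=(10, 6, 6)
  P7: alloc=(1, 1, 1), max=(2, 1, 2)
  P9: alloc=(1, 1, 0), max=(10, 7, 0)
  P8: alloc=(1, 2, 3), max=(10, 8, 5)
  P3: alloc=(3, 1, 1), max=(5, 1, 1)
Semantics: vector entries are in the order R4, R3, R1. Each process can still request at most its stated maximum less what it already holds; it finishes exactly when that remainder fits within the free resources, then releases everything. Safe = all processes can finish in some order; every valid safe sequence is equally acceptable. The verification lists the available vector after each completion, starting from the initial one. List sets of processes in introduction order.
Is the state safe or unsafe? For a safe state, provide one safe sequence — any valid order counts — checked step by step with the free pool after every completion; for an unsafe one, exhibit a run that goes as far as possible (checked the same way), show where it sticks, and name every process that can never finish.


The state is UNSAFE.
Key observation: after P3, P7, P5 complete, (8, 3, 4) is the best the pool ever gets, yet each leftover process wants more R4.
Going as far as possible: P3, P7, P5; after that, nothing fits. Walking it through:
  pool = (3, 0, 0)
  P3: need (2, 0, 0) fits (3, 0, 0); releases (3, 1, 1), pool now (6, 1, 1)
  P7: need (1, 0, 1) fits (6, 1, 1); releases (1, 1, 1), pool now (7, 2, 2)
  P5: need (6, 0, 2) fits (7, 2, 2); releases (1, 1, 2), pool now (8, 3, 4)
  P6 cannot run: need (9, 4, 5) vs free (8, 3, 4) (insufficient R4, R3 and R1)
  P9 cannot run: need (9, 6, 0) vs free (8, 3, 4) (insufficient R4 and R3)
  P8 cannot run: need (9, 6, 2) vs free (8, 3, 4) (insufficient R4 and R3)
Permanently blocked: P6, P9 and P8.


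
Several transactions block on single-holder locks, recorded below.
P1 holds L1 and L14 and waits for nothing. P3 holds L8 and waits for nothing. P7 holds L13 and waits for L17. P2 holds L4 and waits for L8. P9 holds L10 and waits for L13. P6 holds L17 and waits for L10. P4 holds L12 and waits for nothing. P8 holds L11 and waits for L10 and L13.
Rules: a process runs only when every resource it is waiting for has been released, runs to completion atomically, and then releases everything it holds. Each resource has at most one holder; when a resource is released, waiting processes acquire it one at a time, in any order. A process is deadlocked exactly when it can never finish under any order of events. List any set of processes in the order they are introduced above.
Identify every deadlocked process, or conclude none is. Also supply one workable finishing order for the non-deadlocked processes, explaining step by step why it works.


Deadlocked set: P7, P9, P6 and P8.
Key observation: the knot is the closed ring of waits P7 -> P6 -> P9 -> P7; P8 waits into the deadlock from upstream.
One completion order for the rest: P3, P1, P2, P4.
Walking it through:
  run P3 (it waits on nothing); releases L8
  run P1 (it waits on nothing); releases L1 and L14
  P2: everything it awaited (L8) is free; runs, freeing L4
  run P4 (it waits on nothing); releases L12


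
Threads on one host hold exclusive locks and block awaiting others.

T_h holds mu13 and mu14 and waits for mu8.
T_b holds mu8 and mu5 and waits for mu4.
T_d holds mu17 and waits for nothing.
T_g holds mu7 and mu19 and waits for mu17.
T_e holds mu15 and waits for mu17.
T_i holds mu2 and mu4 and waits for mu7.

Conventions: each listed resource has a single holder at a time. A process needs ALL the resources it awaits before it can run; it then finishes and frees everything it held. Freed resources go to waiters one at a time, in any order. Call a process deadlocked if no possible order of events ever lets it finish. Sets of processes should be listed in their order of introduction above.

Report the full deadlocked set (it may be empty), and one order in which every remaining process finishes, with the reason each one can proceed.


Nothing here is deadlocked.
Key observation: the wait graph is acyclic; completion cascades from the unblocked processes through everyone else.
One completion order for the rest: T_d, T_g, T_i, T_e, T_b, T_h.
Walking it through:
  T_d: no waits; runs immediately, freeing mu17
  run T_g (all its waits — mu17 — are resolved); releases mu7 and mu19
  run T_i (all its waits — mu7 — are resolved); releases mu2 and mu4
  run T_e (all its waits — mu17 — are resolved); releases mu15
  run T_b (all its waits — mu4 — are resolved); releases mu8 and mu5
  run T_h (all its waits — mu8 — are resolved); releases mu13 and mu14


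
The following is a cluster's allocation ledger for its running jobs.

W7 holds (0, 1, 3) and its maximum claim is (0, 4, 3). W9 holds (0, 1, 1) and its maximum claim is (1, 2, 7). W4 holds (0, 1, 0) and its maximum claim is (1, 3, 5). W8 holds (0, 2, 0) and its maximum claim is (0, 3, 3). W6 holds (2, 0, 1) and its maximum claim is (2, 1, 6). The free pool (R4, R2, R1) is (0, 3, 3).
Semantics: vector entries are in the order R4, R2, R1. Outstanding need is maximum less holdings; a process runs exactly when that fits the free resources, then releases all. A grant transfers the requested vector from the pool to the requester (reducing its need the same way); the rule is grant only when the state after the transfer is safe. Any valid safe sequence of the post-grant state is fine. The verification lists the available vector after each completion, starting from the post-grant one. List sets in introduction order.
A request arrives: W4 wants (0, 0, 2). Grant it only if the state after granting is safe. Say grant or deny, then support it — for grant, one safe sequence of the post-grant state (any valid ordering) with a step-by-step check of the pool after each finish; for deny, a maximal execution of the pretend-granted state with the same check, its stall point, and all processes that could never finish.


DENY — the pretend-granted state is unsafe.
Key observation: after W7, W8 the pool peaks at (0, 6, 4), and each blocked process is short somewhere: W9 on R4, R1; W4 on R4; W6 on R1.
On the post-grant state, W7, W8 is a maximal run — nothing extends it. Step-by-step check:
  pool = (0, 3, 1)
  W7 needs (0, 3, 0) <= (0, 3, 1) -> finishes; pool += (0, 1, 3) = (0, 4, 4)
  W8 needs (0, 1, 3) <= (0, 4, 4) -> finishes; pool += (0, 2, 0) = (0, 6, 4)
  blocked: W9 wants (1, 1, 6), pool (0, 6, 4) — not enough R4 and R1
  blocked: W4 wants (1, 2, 3), pool (0, 6, 4) — not enough R4
  blocked: W6 wants (0, 1, 5), pool (0, 6, 4) — not enough R1
Post-grant, the permanently blocked set is W9, W4 and W6.
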